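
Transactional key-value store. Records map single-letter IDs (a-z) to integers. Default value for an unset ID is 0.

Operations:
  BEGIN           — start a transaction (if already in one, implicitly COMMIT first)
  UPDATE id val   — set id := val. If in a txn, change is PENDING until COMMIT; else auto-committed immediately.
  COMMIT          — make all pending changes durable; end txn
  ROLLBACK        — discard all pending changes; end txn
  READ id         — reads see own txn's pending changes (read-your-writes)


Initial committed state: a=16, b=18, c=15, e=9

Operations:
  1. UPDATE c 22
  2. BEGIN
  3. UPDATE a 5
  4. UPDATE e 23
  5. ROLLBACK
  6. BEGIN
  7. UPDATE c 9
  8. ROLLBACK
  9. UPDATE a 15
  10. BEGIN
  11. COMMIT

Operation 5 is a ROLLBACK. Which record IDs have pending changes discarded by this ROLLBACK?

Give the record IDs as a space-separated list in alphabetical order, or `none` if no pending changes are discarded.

Initial committed: {a=16, b=18, c=15, e=9}
Op 1: UPDATE c=22 (auto-commit; committed c=22)
Op 2: BEGIN: in_txn=True, pending={}
Op 3: UPDATE a=5 (pending; pending now {a=5})
Op 4: UPDATE e=23 (pending; pending now {a=5, e=23})
Op 5: ROLLBACK: discarded pending ['a', 'e']; in_txn=False
Op 6: BEGIN: in_txn=True, pending={}
Op 7: UPDATE c=9 (pending; pending now {c=9})
Op 8: ROLLBACK: discarded pending ['c']; in_txn=False
Op 9: UPDATE a=15 (auto-commit; committed a=15)
Op 10: BEGIN: in_txn=True, pending={}
Op 11: COMMIT: merged [] into committed; committed now {a=15, b=18, c=22, e=9}
ROLLBACK at op 5 discards: ['a', 'e']

Answer: a e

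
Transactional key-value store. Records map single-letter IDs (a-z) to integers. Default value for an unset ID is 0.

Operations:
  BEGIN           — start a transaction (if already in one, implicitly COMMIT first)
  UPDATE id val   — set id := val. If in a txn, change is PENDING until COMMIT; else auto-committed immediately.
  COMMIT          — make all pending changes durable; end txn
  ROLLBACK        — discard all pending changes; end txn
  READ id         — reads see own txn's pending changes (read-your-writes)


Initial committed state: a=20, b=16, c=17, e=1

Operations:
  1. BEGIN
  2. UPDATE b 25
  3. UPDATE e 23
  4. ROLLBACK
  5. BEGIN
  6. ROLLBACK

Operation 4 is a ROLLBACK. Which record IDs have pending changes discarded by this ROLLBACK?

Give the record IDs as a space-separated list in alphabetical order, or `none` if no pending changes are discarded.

Answer: b e

Derivation:
Initial committed: {a=20, b=16, c=17, e=1}
Op 1: BEGIN: in_txn=True, pending={}
Op 2: UPDATE b=25 (pending; pending now {b=25})
Op 3: UPDATE e=23 (pending; pending now {b=25, e=23})
Op 4: ROLLBACK: discarded pending ['b', 'e']; in_txn=False
Op 5: BEGIN: in_txn=True, pending={}
Op 6: ROLLBACK: discarded pending []; in_txn=False
ROLLBACK at op 4 discards: ['b', 'e']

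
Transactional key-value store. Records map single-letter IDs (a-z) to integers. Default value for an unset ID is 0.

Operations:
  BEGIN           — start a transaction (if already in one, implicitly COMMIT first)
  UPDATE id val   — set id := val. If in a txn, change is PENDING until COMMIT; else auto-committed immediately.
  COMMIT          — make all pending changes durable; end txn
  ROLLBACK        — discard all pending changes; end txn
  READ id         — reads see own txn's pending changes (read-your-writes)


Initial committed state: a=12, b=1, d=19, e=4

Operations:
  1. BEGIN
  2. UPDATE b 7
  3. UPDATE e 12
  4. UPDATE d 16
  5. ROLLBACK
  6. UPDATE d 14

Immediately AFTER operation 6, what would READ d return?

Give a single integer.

Answer: 14

Derivation:
Initial committed: {a=12, b=1, d=19, e=4}
Op 1: BEGIN: in_txn=True, pending={}
Op 2: UPDATE b=7 (pending; pending now {b=7})
Op 3: UPDATE e=12 (pending; pending now {b=7, e=12})
Op 4: UPDATE d=16 (pending; pending now {b=7, d=16, e=12})
Op 5: ROLLBACK: discarded pending ['b', 'd', 'e']; in_txn=False
Op 6: UPDATE d=14 (auto-commit; committed d=14)
After op 6: visible(d) = 14 (pending={}, committed={a=12, b=1, d=14, e=4})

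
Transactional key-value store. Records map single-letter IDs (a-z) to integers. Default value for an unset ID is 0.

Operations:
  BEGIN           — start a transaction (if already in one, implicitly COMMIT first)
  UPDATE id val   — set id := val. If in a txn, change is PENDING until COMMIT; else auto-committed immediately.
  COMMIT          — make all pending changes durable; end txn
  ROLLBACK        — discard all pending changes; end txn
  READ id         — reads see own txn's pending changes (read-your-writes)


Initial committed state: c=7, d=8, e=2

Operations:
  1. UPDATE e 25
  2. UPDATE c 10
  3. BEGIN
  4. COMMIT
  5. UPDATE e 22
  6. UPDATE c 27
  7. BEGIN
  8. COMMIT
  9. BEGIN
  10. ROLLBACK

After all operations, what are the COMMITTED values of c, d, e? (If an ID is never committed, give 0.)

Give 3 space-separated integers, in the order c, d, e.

Initial committed: {c=7, d=8, e=2}
Op 1: UPDATE e=25 (auto-commit; committed e=25)
Op 2: UPDATE c=10 (auto-commit; committed c=10)
Op 3: BEGIN: in_txn=True, pending={}
Op 4: COMMIT: merged [] into committed; committed now {c=10, d=8, e=25}
Op 5: UPDATE e=22 (auto-commit; committed e=22)
Op 6: UPDATE c=27 (auto-commit; committed c=27)
Op 7: BEGIN: in_txn=True, pending={}
Op 8: COMMIT: merged [] into committed; committed now {c=27, d=8, e=22}
Op 9: BEGIN: in_txn=True, pending={}
Op 10: ROLLBACK: discarded pending []; in_txn=False
Final committed: {c=27, d=8, e=22}

Answer: 27 8 22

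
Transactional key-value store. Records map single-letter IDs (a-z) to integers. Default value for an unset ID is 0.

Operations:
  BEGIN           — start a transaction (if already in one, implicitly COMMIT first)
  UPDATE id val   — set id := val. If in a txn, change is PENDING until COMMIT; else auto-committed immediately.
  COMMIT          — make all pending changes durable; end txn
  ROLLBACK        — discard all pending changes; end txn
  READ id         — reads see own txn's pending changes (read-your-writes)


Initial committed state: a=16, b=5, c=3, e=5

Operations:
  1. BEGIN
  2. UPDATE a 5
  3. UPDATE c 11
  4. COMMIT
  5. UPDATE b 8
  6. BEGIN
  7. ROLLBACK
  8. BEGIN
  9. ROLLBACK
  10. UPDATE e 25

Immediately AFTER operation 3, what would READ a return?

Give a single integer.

Initial committed: {a=16, b=5, c=3, e=5}
Op 1: BEGIN: in_txn=True, pending={}
Op 2: UPDATE a=5 (pending; pending now {a=5})
Op 3: UPDATE c=11 (pending; pending now {a=5, c=11})
After op 3: visible(a) = 5 (pending={a=5, c=11}, committed={a=16, b=5, c=3, e=5})

Answer: 5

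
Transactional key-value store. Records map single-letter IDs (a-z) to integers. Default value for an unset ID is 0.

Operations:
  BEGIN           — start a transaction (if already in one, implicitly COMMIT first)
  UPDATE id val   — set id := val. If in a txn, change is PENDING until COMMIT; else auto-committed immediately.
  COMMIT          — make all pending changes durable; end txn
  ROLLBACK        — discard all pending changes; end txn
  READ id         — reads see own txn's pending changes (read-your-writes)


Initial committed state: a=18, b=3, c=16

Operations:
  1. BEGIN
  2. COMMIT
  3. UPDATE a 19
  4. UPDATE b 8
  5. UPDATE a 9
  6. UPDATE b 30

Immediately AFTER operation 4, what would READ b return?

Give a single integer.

Answer: 8

Derivation:
Initial committed: {a=18, b=3, c=16}
Op 1: BEGIN: in_txn=True, pending={}
Op 2: COMMIT: merged [] into committed; committed now {a=18, b=3, c=16}
Op 3: UPDATE a=19 (auto-commit; committed a=19)
Op 4: UPDATE b=8 (auto-commit; committed b=8)
After op 4: visible(b) = 8 (pending={}, committed={a=19, b=8, c=16})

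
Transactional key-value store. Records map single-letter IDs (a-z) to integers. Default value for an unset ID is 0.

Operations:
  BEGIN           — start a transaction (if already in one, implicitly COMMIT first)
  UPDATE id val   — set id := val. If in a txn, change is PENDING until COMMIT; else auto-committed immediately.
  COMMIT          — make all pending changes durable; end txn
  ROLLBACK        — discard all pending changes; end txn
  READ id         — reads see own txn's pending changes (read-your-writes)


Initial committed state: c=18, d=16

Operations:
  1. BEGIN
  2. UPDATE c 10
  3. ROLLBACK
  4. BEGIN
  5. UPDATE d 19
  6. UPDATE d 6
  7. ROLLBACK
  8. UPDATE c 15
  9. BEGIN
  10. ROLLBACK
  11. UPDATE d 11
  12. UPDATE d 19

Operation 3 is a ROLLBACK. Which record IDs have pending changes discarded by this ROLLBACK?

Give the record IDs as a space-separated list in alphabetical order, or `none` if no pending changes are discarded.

Initial committed: {c=18, d=16}
Op 1: BEGIN: in_txn=True, pending={}
Op 2: UPDATE c=10 (pending; pending now {c=10})
Op 3: ROLLBACK: discarded pending ['c']; in_txn=False
Op 4: BEGIN: in_txn=True, pending={}
Op 5: UPDATE d=19 (pending; pending now {d=19})
Op 6: UPDATE d=6 (pending; pending now {d=6})
Op 7: ROLLBACK: discarded pending ['d']; in_txn=False
Op 8: UPDATE c=15 (auto-commit; committed c=15)
Op 9: BEGIN: in_txn=True, pending={}
Op 10: ROLLBACK: discarded pending []; in_txn=False
Op 11: UPDATE d=11 (auto-commit; committed d=11)
Op 12: UPDATE d=19 (auto-commit; committed d=19)
ROLLBACK at op 3 discards: ['c']

Answer: c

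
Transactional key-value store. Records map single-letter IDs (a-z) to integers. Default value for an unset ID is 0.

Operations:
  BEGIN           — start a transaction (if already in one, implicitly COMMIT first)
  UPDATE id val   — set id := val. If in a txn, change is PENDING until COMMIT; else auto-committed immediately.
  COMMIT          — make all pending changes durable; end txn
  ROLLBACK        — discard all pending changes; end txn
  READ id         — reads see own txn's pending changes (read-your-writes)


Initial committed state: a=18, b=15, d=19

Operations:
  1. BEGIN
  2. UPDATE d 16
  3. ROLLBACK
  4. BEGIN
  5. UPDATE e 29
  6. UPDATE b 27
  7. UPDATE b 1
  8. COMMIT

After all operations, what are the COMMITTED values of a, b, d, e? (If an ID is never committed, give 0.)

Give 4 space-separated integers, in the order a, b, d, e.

Answer: 18 1 19 29

Derivation:
Initial committed: {a=18, b=15, d=19}
Op 1: BEGIN: in_txn=True, pending={}
Op 2: UPDATE d=16 (pending; pending now {d=16})
Op 3: ROLLBACK: discarded pending ['d']; in_txn=False
Op 4: BEGIN: in_txn=True, pending={}
Op 5: UPDATE e=29 (pending; pending now {e=29})
Op 6: UPDATE b=27 (pending; pending now {b=27, e=29})
Op 7: UPDATE b=1 (pending; pending now {b=1, e=29})
Op 8: COMMIT: merged ['b', 'e'] into committed; committed now {a=18, b=1, d=19, e=29}
Final committed: {a=18, b=1, d=19, e=29}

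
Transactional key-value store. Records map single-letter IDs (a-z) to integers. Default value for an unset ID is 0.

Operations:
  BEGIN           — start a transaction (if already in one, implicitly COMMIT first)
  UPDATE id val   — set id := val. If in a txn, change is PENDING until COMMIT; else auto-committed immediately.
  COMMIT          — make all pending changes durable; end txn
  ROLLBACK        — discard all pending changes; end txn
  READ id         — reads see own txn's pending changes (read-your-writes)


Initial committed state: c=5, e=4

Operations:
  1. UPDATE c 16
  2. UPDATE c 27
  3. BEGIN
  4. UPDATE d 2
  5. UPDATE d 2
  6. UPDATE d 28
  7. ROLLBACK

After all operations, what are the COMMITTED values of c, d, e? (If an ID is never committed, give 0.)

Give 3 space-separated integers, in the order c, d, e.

Answer: 27 0 4

Derivation:
Initial committed: {c=5, e=4}
Op 1: UPDATE c=16 (auto-commit; committed c=16)
Op 2: UPDATE c=27 (auto-commit; committed c=27)
Op 3: BEGIN: in_txn=True, pending={}
Op 4: UPDATE d=2 (pending; pending now {d=2})
Op 5: UPDATE d=2 (pending; pending now {d=2})
Op 6: UPDATE d=28 (pending; pending now {d=28})
Op 7: ROLLBACK: discarded pending ['d']; in_txn=False
Final committed: {c=27, e=4}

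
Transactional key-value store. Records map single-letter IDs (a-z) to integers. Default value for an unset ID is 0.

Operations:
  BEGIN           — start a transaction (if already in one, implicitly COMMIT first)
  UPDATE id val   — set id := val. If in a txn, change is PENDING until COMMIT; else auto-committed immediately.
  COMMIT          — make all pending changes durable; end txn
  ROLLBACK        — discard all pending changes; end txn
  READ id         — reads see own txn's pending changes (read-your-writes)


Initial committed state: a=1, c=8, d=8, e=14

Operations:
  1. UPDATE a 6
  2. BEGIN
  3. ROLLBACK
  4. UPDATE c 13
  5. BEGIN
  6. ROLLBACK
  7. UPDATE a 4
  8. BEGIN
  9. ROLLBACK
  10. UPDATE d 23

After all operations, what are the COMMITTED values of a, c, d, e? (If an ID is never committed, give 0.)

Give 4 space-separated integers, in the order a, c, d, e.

Initial committed: {a=1, c=8, d=8, e=14}
Op 1: UPDATE a=6 (auto-commit; committed a=6)
Op 2: BEGIN: in_txn=True, pending={}
Op 3: ROLLBACK: discarded pending []; in_txn=False
Op 4: UPDATE c=13 (auto-commit; committed c=13)
Op 5: BEGIN: in_txn=True, pending={}
Op 6: ROLLBACK: discarded pending []; in_txn=False
Op 7: UPDATE a=4 (auto-commit; committed a=4)
Op 8: BEGIN: in_txn=True, pending={}
Op 9: ROLLBACK: discarded pending []; in_txn=False
Op 10: UPDATE d=23 (auto-commit; committed d=23)
Final committed: {a=4, c=13, d=23, e=14}

Answer: 4 13 23 14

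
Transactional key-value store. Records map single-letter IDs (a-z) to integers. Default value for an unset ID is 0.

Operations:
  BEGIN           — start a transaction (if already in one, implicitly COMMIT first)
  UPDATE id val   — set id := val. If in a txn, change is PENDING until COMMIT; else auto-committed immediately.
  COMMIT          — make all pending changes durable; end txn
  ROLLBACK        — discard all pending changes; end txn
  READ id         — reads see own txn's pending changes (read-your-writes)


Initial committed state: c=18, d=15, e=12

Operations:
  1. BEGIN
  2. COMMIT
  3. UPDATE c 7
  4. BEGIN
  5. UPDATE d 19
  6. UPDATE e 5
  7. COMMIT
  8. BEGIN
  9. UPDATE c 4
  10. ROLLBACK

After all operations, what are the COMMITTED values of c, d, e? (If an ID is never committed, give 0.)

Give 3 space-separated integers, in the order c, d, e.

Initial committed: {c=18, d=15, e=12}
Op 1: BEGIN: in_txn=True, pending={}
Op 2: COMMIT: merged [] into committed; committed now {c=18, d=15, e=12}
Op 3: UPDATE c=7 (auto-commit; committed c=7)
Op 4: BEGIN: in_txn=True, pending={}
Op 5: UPDATE d=19 (pending; pending now {d=19})
Op 6: UPDATE e=5 (pending; pending now {d=19, e=5})
Op 7: COMMIT: merged ['d', 'e'] into committed; committed now {c=7, d=19, e=5}
Op 8: BEGIN: in_txn=True, pending={}
Op 9: UPDATE c=4 (pending; pending now {c=4})
Op 10: ROLLBACK: discarded pending ['c']; in_txn=False
Final committed: {c=7, d=19, e=5}

Answer: 7 19 5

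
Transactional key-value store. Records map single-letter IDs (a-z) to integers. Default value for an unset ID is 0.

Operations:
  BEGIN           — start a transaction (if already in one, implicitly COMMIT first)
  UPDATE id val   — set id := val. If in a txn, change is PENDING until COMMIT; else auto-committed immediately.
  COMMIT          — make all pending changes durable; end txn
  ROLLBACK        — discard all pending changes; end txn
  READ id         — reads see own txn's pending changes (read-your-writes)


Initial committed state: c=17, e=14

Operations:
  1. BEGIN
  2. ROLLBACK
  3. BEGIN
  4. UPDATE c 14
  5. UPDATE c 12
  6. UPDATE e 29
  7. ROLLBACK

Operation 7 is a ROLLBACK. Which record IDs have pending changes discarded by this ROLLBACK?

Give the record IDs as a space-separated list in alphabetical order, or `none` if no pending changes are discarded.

Answer: c e

Derivation:
Initial committed: {c=17, e=14}
Op 1: BEGIN: in_txn=True, pending={}
Op 2: ROLLBACK: discarded pending []; in_txn=False
Op 3: BEGIN: in_txn=True, pending={}
Op 4: UPDATE c=14 (pending; pending now {c=14})
Op 5: UPDATE c=12 (pending; pending now {c=12})
Op 6: UPDATE e=29 (pending; pending now {c=12, e=29})
Op 7: ROLLBACK: discarded pending ['c', 'e']; in_txn=False
ROLLBACK at op 7 discards: ['c', 'e']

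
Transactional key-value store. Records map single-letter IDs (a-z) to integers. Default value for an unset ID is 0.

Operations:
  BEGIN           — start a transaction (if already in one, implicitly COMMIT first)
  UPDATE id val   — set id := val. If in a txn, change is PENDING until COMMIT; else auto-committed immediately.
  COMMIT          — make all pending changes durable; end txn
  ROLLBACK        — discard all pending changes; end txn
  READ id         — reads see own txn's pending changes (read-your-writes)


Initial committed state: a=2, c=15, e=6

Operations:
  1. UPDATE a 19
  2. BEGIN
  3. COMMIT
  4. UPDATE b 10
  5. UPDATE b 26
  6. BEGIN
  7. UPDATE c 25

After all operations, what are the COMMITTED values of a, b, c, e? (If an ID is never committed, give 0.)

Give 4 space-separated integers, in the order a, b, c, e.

Initial committed: {a=2, c=15, e=6}
Op 1: UPDATE a=19 (auto-commit; committed a=19)
Op 2: BEGIN: in_txn=True, pending={}
Op 3: COMMIT: merged [] into committed; committed now {a=19, c=15, e=6}
Op 4: UPDATE b=10 (auto-commit; committed b=10)
Op 5: UPDATE b=26 (auto-commit; committed b=26)
Op 6: BEGIN: in_txn=True, pending={}
Op 7: UPDATE c=25 (pending; pending now {c=25})
Final committed: {a=19, b=26, c=15, e=6}

Answer: 19 26 15 6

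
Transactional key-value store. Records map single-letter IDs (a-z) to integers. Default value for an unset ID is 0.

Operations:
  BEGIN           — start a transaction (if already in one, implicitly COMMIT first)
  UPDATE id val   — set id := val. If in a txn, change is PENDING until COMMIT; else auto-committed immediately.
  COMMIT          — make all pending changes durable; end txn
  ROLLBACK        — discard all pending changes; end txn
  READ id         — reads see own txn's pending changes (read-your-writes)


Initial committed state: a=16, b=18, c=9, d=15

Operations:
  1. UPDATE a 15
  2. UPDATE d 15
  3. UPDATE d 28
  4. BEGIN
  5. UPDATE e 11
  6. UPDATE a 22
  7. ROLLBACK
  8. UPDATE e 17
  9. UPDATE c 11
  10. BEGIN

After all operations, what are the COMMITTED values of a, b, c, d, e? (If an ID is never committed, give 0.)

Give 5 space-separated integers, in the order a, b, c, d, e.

Answer: 15 18 11 28 17

Derivation:
Initial committed: {a=16, b=18, c=9, d=15}
Op 1: UPDATE a=15 (auto-commit; committed a=15)
Op 2: UPDATE d=15 (auto-commit; committed d=15)
Op 3: UPDATE d=28 (auto-commit; committed d=28)
Op 4: BEGIN: in_txn=True, pending={}
Op 5: UPDATE e=11 (pending; pending now {e=11})
Op 6: UPDATE a=22 (pending; pending now {a=22, e=11})
Op 7: ROLLBACK: discarded pending ['a', 'e']; in_txn=False
Op 8: UPDATE e=17 (auto-commit; committed e=17)
Op 9: UPDATE c=11 (auto-commit; committed c=11)
Op 10: BEGIN: in_txn=True, pending={}
Final committed: {a=15, b=18, c=11, d=28, e=17}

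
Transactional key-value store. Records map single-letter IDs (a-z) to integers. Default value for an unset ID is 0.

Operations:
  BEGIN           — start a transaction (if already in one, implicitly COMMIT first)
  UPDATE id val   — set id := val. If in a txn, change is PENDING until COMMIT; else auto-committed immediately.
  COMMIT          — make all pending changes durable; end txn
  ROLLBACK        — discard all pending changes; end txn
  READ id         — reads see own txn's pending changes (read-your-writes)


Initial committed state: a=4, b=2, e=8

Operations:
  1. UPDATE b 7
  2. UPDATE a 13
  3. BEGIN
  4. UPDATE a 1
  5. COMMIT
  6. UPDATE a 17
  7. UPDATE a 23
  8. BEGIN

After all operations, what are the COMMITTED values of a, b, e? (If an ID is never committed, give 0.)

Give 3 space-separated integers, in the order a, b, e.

Answer: 23 7 8

Derivation:
Initial committed: {a=4, b=2, e=8}
Op 1: UPDATE b=7 (auto-commit; committed b=7)
Op 2: UPDATE a=13 (auto-commit; committed a=13)
Op 3: BEGIN: in_txn=True, pending={}
Op 4: UPDATE a=1 (pending; pending now {a=1})
Op 5: COMMIT: merged ['a'] into committed; committed now {a=1, b=7, e=8}
Op 6: UPDATE a=17 (auto-commit; committed a=17)
Op 7: UPDATE a=23 (auto-commit; committed a=23)
Op 8: BEGIN: in_txn=True, pending={}
Final committed: {a=23, b=7, e=8}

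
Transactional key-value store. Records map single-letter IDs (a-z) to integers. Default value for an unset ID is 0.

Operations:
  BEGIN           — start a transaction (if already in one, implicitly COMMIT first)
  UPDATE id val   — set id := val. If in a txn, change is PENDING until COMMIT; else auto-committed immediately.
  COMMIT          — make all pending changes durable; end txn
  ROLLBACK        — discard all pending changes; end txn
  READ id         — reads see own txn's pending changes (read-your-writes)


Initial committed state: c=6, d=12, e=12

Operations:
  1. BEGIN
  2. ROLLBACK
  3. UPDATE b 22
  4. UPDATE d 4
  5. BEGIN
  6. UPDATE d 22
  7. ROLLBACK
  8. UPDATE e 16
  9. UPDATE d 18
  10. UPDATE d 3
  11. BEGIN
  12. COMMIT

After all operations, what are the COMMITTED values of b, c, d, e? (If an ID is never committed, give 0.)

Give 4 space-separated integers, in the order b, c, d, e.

Answer: 22 6 3 16

Derivation:
Initial committed: {c=6, d=12, e=12}
Op 1: BEGIN: in_txn=True, pending={}
Op 2: ROLLBACK: discarded pending []; in_txn=False
Op 3: UPDATE b=22 (auto-commit; committed b=22)
Op 4: UPDATE d=4 (auto-commit; committed d=4)
Op 5: BEGIN: in_txn=True, pending={}
Op 6: UPDATE d=22 (pending; pending now {d=22})
Op 7: ROLLBACK: discarded pending ['d']; in_txn=False
Op 8: UPDATE e=16 (auto-commit; committed e=16)
Op 9: UPDATE d=18 (auto-commit; committed d=18)
Op 10: UPDATE d=3 (auto-commit; committed d=3)
Op 11: BEGIN: in_txn=True, pending={}
Op 12: COMMIT: merged [] into committed; committed now {b=22, c=6, d=3, e=16}
Final committed: {b=22, c=6, d=3, e=16}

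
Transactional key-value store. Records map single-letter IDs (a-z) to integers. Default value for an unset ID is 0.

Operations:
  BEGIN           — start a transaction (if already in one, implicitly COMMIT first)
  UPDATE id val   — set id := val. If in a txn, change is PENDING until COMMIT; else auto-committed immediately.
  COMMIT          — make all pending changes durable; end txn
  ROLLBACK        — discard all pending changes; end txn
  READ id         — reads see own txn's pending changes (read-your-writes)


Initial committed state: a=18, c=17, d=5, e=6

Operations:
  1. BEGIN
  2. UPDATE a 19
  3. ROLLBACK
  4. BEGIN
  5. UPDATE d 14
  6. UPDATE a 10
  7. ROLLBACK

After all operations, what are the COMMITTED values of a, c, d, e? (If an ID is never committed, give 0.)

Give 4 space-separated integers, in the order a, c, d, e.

Answer: 18 17 5 6

Derivation:
Initial committed: {a=18, c=17, d=5, e=6}
Op 1: BEGIN: in_txn=True, pending={}
Op 2: UPDATE a=19 (pending; pending now {a=19})
Op 3: ROLLBACK: discarded pending ['a']; in_txn=False
Op 4: BEGIN: in_txn=True, pending={}
Op 5: UPDATE d=14 (pending; pending now {d=14})
Op 6: UPDATE a=10 (pending; pending now {a=10, d=14})
Op 7: ROLLBACK: discarded pending ['a', 'd']; in_txn=False
Final committed: {a=18, c=17, d=5, e=6}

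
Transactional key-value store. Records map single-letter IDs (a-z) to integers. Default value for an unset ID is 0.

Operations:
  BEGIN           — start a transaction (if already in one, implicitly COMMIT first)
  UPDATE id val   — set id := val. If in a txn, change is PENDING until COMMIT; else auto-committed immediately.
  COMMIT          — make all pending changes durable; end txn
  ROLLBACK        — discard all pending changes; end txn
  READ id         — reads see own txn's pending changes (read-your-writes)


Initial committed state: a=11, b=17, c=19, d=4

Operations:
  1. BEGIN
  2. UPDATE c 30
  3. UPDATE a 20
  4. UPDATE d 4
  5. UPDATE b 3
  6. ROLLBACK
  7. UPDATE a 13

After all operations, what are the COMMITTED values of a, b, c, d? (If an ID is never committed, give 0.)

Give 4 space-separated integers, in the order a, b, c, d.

Answer: 13 17 19 4

Derivation:
Initial committed: {a=11, b=17, c=19, d=4}
Op 1: BEGIN: in_txn=True, pending={}
Op 2: UPDATE c=30 (pending; pending now {c=30})
Op 3: UPDATE a=20 (pending; pending now {a=20, c=30})
Op 4: UPDATE d=4 (pending; pending now {a=20, c=30, d=4})
Op 5: UPDATE b=3 (pending; pending now {a=20, b=3, c=30, d=4})
Op 6: ROLLBACK: discarded pending ['a', 'b', 'c', 'd']; in_txn=False
Op 7: UPDATE a=13 (auto-commit; committed a=13)
Final committed: {a=13, b=17, c=19, d=4}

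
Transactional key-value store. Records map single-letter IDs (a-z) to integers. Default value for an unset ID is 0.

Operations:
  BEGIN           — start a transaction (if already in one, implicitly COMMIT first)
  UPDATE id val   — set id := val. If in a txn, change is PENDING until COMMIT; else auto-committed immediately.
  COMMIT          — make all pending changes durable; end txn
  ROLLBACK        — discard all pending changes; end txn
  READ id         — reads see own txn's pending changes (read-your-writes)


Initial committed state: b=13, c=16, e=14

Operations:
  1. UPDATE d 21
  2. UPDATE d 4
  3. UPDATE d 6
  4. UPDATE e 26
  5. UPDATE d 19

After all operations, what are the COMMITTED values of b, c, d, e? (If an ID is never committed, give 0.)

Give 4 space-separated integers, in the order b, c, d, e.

Initial committed: {b=13, c=16, e=14}
Op 1: UPDATE d=21 (auto-commit; committed d=21)
Op 2: UPDATE d=4 (auto-commit; committed d=4)
Op 3: UPDATE d=6 (auto-commit; committed d=6)
Op 4: UPDATE e=26 (auto-commit; committed e=26)
Op 5: UPDATE d=19 (auto-commit; committed d=19)
Final committed: {b=13, c=16, d=19, e=26}

Answer: 13 16 19 26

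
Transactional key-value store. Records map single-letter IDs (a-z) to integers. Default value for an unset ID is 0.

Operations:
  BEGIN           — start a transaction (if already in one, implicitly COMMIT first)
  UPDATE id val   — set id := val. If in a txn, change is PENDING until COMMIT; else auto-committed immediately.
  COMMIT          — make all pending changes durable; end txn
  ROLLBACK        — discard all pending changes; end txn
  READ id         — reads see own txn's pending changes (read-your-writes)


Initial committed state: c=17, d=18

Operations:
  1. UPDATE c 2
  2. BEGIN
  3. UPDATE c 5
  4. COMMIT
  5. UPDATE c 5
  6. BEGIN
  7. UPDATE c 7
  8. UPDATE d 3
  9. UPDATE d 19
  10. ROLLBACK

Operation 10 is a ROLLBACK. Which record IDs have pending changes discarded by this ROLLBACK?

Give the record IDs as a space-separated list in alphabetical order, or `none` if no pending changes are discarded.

Initial committed: {c=17, d=18}
Op 1: UPDATE c=2 (auto-commit; committed c=2)
Op 2: BEGIN: in_txn=True, pending={}
Op 3: UPDATE c=5 (pending; pending now {c=5})
Op 4: COMMIT: merged ['c'] into committed; committed now {c=5, d=18}
Op 5: UPDATE c=5 (auto-commit; committed c=5)
Op 6: BEGIN: in_txn=True, pending={}
Op 7: UPDATE c=7 (pending; pending now {c=7})
Op 8: UPDATE d=3 (pending; pending now {c=7, d=3})
Op 9: UPDATE d=19 (pending; pending now {c=7, d=19})
Op 10: ROLLBACK: discarded pending ['c', 'd']; in_txn=False
ROLLBACK at op 10 discards: ['c', 'd']

Answer: c d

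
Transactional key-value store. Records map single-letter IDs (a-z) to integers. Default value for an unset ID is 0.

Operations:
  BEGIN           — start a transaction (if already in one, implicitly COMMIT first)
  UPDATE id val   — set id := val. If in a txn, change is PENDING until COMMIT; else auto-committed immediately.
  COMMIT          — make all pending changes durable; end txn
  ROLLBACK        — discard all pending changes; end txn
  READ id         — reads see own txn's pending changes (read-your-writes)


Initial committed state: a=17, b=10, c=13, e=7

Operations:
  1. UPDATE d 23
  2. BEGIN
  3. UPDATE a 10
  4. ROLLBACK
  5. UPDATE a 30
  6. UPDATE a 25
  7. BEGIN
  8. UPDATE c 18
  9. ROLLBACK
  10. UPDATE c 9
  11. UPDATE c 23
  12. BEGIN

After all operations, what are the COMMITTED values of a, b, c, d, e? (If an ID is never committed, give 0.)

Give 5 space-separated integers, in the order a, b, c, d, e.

Initial committed: {a=17, b=10, c=13, e=7}
Op 1: UPDATE d=23 (auto-commit; committed d=23)
Op 2: BEGIN: in_txn=True, pending={}
Op 3: UPDATE a=10 (pending; pending now {a=10})
Op 4: ROLLBACK: discarded pending ['a']; in_txn=False
Op 5: UPDATE a=30 (auto-commit; committed a=30)
Op 6: UPDATE a=25 (auto-commit; committed a=25)
Op 7: BEGIN: in_txn=True, pending={}
Op 8: UPDATE c=18 (pending; pending now {c=18})
Op 9: ROLLBACK: discarded pending ['c']; in_txn=False
Op 10: UPDATE c=9 (auto-commit; committed c=9)
Op 11: UPDATE c=23 (auto-commit; committed c=23)
Op 12: BEGIN: in_txn=True, pending={}
Final committed: {a=25, b=10, c=23, d=23, e=7}

Answer: 25 10 23 23 7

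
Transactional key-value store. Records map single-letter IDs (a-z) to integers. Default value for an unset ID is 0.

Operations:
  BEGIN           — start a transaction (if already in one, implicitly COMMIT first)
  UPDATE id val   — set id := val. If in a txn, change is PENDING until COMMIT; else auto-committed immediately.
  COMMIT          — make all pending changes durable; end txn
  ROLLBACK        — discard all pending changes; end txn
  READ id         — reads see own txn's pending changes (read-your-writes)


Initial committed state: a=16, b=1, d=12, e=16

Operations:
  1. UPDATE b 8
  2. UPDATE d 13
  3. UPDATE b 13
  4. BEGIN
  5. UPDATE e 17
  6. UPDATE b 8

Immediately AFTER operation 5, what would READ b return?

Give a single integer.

Initial committed: {a=16, b=1, d=12, e=16}
Op 1: UPDATE b=8 (auto-commit; committed b=8)
Op 2: UPDATE d=13 (auto-commit; committed d=13)
Op 3: UPDATE b=13 (auto-commit; committed b=13)
Op 4: BEGIN: in_txn=True, pending={}
Op 5: UPDATE e=17 (pending; pending now {e=17})
After op 5: visible(b) = 13 (pending={e=17}, committed={a=16, b=13, d=13, e=16})

Answer: 13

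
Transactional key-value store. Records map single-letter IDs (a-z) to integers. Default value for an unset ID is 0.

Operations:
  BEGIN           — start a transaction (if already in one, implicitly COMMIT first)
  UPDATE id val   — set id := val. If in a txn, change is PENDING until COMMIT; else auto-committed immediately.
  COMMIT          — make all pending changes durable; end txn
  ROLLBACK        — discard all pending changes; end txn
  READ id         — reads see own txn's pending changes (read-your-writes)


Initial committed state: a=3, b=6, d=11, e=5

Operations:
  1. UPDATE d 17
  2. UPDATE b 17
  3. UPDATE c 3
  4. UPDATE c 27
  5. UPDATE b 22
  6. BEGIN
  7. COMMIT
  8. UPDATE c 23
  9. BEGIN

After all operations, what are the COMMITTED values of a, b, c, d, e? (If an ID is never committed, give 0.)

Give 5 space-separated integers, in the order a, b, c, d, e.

Initial committed: {a=3, b=6, d=11, e=5}
Op 1: UPDATE d=17 (auto-commit; committed d=17)
Op 2: UPDATE b=17 (auto-commit; committed b=17)
Op 3: UPDATE c=3 (auto-commit; committed c=3)
Op 4: UPDATE c=27 (auto-commit; committed c=27)
Op 5: UPDATE b=22 (auto-commit; committed b=22)
Op 6: BEGIN: in_txn=True, pending={}
Op 7: COMMIT: merged [] into committed; committed now {a=3, b=22, c=27, d=17, e=5}
Op 8: UPDATE c=23 (auto-commit; committed c=23)
Op 9: BEGIN: in_txn=True, pending={}
Final committed: {a=3, b=22, c=23, d=17, e=5}

Answer: 3 22 23 17 5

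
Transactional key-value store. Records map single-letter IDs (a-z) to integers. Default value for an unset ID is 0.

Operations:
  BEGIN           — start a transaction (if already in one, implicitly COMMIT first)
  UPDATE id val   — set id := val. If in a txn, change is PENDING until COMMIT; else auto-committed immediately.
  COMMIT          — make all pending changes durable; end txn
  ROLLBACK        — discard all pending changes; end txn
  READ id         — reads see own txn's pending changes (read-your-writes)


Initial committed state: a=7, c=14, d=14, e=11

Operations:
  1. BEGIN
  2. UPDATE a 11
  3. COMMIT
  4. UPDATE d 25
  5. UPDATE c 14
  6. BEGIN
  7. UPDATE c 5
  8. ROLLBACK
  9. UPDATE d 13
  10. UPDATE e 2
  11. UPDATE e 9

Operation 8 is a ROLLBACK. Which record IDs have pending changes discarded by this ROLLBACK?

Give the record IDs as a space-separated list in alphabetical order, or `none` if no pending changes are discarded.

Initial committed: {a=7, c=14, d=14, e=11}
Op 1: BEGIN: in_txn=True, pending={}
Op 2: UPDATE a=11 (pending; pending now {a=11})
Op 3: COMMIT: merged ['a'] into committed; committed now {a=11, c=14, d=14, e=11}
Op 4: UPDATE d=25 (auto-commit; committed d=25)
Op 5: UPDATE c=14 (auto-commit; committed c=14)
Op 6: BEGIN: in_txn=True, pending={}
Op 7: UPDATE c=5 (pending; pending now {c=5})
Op 8: ROLLBACK: discarded pending ['c']; in_txn=False
Op 9: UPDATE d=13 (auto-commit; committed d=13)
Op 10: UPDATE e=2 (auto-commit; committed e=2)
Op 11: UPDATE e=9 (auto-commit; committed e=9)
ROLLBACK at op 8 discards: ['c']

Answer: c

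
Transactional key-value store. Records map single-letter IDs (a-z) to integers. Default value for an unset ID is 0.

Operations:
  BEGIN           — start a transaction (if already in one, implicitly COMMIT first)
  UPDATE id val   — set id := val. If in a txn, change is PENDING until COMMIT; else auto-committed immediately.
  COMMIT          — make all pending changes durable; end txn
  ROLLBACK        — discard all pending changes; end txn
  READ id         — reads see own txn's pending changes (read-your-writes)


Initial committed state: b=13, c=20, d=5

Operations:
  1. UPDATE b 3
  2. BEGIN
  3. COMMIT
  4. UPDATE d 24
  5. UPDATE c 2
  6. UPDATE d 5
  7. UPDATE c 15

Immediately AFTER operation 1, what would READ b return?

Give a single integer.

Answer: 3

Derivation:
Initial committed: {b=13, c=20, d=5}
Op 1: UPDATE b=3 (auto-commit; committed b=3)
After op 1: visible(b) = 3 (pending={}, committed={b=3, c=20, d=5})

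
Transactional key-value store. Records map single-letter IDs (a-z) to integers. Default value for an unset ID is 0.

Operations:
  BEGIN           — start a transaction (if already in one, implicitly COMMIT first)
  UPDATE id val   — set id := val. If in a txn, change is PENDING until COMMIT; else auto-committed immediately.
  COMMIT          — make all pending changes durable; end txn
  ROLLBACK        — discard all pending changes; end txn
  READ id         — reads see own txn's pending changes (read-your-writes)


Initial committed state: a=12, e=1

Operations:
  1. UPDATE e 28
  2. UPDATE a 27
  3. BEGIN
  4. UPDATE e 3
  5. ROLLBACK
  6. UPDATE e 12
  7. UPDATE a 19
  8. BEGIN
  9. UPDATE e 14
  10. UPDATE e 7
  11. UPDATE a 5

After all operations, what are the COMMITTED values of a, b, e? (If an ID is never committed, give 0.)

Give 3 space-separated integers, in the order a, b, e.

Answer: 19 0 12

Derivation:
Initial committed: {a=12, e=1}
Op 1: UPDATE e=28 (auto-commit; committed e=28)
Op 2: UPDATE a=27 (auto-commit; committed a=27)
Op 3: BEGIN: in_txn=True, pending={}
Op 4: UPDATE e=3 (pending; pending now {e=3})
Op 5: ROLLBACK: discarded pending ['e']; in_txn=False
Op 6: UPDATE e=12 (auto-commit; committed e=12)
Op 7: UPDATE a=19 (auto-commit; committed a=19)
Op 8: BEGIN: in_txn=True, pending={}
Op 9: UPDATE e=14 (pending; pending now {e=14})
Op 10: UPDATE e=7 (pending; pending now {e=7})
Op 11: UPDATE a=5 (pending; pending now {a=5, e=7})
Final committed: {a=19, e=12}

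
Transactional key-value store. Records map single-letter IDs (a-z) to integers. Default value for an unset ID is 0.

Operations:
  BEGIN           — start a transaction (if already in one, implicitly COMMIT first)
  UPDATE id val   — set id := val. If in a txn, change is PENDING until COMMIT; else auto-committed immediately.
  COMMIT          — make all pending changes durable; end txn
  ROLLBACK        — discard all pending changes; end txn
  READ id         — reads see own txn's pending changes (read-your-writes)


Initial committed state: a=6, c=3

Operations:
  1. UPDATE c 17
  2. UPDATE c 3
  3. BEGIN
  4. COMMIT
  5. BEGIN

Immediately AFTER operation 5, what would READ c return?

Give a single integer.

Answer: 3

Derivation:
Initial committed: {a=6, c=3}
Op 1: UPDATE c=17 (auto-commit; committed c=17)
Op 2: UPDATE c=3 (auto-commit; committed c=3)
Op 3: BEGIN: in_txn=True, pending={}
Op 4: COMMIT: merged [] into committed; committed now {a=6, c=3}
Op 5: BEGIN: in_txn=True, pending={}
After op 5: visible(c) = 3 (pending={}, committed={a=6, c=3})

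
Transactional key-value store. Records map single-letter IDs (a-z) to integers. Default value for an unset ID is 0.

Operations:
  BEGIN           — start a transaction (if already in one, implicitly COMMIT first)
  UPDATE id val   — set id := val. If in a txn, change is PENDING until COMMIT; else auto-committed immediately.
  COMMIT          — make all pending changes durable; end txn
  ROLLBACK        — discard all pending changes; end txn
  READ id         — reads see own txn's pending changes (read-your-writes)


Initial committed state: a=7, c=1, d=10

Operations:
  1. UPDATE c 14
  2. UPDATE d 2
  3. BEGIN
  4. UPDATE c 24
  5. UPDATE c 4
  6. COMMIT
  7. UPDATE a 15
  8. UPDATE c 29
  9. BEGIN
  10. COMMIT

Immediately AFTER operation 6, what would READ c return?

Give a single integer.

Initial committed: {a=7, c=1, d=10}
Op 1: UPDATE c=14 (auto-commit; committed c=14)
Op 2: UPDATE d=2 (auto-commit; committed d=2)
Op 3: BEGIN: in_txn=True, pending={}
Op 4: UPDATE c=24 (pending; pending now {c=24})
Op 5: UPDATE c=4 (pending; pending now {c=4})
Op 6: COMMIT: merged ['c'] into committed; committed now {a=7, c=4, d=2}
After op 6: visible(c) = 4 (pending={}, committed={a=7, c=4, d=2})

Answer: 4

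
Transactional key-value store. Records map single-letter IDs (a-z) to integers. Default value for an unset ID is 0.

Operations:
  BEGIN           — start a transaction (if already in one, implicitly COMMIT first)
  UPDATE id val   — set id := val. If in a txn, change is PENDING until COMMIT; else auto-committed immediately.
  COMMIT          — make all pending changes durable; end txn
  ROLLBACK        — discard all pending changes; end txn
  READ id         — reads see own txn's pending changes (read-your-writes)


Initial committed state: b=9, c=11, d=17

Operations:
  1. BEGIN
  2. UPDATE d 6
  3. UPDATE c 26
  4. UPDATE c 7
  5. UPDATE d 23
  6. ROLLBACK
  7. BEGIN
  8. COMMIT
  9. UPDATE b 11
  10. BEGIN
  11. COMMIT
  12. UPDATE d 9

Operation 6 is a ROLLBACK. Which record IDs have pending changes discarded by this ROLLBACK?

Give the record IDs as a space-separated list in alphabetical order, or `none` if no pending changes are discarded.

Answer: c d

Derivation:
Initial committed: {b=9, c=11, d=17}
Op 1: BEGIN: in_txn=True, pending={}
Op 2: UPDATE d=6 (pending; pending now {d=6})
Op 3: UPDATE c=26 (pending; pending now {c=26, d=6})
Op 4: UPDATE c=7 (pending; pending now {c=7, d=6})
Op 5: UPDATE d=23 (pending; pending now {c=7, d=23})
Op 6: ROLLBACK: discarded pending ['c', 'd']; in_txn=False
Op 7: BEGIN: in_txn=True, pending={}
Op 8: COMMIT: merged [] into committed; committed now {b=9, c=11, d=17}
Op 9: UPDATE b=11 (auto-commit; committed b=11)
Op 10: BEGIN: in_txn=True, pending={}
Op 11: COMMIT: merged [] into committed; committed now {b=11, c=11, d=17}
Op 12: UPDATE d=9 (auto-commit; committed d=9)
ROLLBACK at op 6 discards: ['c', 'd']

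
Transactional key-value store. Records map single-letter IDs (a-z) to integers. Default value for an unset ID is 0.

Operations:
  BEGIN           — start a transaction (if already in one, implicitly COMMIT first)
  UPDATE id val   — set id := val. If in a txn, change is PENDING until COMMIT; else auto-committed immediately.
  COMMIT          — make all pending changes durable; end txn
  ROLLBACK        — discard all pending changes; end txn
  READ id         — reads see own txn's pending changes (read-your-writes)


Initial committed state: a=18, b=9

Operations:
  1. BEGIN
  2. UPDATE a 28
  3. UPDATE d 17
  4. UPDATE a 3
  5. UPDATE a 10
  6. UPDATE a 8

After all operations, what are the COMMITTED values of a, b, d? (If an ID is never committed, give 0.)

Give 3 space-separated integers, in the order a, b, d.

Answer: 18 9 0

Derivation:
Initial committed: {a=18, b=9}
Op 1: BEGIN: in_txn=True, pending={}
Op 2: UPDATE a=28 (pending; pending now {a=28})
Op 3: UPDATE d=17 (pending; pending now {a=28, d=17})
Op 4: UPDATE a=3 (pending; pending now {a=3, d=17})
Op 5: UPDATE a=10 (pending; pending now {a=10, d=17})
Op 6: UPDATE a=8 (pending; pending now {a=8, d=17})
Final committed: {a=18, b=9}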